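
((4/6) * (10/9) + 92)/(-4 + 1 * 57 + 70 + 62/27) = 0.74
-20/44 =-5/11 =-0.45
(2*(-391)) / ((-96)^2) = -391 / 4608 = -0.08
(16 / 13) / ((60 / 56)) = 224 / 195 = 1.15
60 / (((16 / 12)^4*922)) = 1215 / 59008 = 0.02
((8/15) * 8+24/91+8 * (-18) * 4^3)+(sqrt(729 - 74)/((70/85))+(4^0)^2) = -12572291/1365+17 * sqrt(655)/14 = -9179.39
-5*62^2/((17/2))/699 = -38440/11883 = -3.23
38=38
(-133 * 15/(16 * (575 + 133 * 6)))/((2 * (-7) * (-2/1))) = -285/87872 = -0.00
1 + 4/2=3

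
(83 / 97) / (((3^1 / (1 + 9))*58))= 0.05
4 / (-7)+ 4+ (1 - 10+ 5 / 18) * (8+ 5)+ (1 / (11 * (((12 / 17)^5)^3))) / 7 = -127587972674869929487 / 1186340661243150336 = -107.55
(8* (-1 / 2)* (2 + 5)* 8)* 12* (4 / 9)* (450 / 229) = -537600 / 229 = -2347.60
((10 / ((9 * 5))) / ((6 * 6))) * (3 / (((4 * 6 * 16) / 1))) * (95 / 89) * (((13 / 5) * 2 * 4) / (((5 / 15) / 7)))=1729 / 76896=0.02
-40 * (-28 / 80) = 14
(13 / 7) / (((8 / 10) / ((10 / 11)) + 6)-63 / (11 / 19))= -3575 / 196231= -0.02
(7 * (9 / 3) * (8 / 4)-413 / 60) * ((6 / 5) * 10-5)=14749 / 60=245.82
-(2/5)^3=-8/125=-0.06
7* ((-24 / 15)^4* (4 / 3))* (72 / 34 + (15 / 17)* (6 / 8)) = 1806336 / 10625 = 170.01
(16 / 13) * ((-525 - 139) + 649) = -240 / 13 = -18.46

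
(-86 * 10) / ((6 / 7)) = -3010 / 3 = -1003.33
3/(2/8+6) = 12/25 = 0.48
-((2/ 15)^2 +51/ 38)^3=-2.51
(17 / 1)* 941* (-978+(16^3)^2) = 268369479286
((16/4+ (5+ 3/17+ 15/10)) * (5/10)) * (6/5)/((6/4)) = 363/85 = 4.27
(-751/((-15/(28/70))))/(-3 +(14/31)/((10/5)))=-23281/3225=-7.22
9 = 9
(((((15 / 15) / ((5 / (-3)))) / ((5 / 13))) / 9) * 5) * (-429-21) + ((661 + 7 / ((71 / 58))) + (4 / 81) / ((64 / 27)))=3601367 / 3408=1056.74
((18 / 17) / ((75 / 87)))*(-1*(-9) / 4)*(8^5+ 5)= 76983777 / 850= 90569.15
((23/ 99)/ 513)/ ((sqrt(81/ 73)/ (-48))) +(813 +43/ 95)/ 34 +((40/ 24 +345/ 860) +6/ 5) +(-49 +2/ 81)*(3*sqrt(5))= -3967*sqrt(5)/ 27-368*sqrt(73)/ 152361 +22660937/ 833340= -301.36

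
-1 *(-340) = 340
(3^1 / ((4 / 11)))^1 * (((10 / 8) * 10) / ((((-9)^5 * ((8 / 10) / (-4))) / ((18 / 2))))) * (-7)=-9625 / 17496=-0.55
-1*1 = -1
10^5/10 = 10000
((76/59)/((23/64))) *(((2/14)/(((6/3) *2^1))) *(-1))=-1216/9499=-0.13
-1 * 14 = -14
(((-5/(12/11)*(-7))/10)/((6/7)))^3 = 52.44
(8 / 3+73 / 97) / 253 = 995 / 73623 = 0.01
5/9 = 0.56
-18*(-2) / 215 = 0.17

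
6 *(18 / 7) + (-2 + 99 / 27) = 359 / 21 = 17.10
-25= -25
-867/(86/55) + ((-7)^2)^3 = 10070129/86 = 117094.52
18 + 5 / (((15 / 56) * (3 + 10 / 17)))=4246 / 183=23.20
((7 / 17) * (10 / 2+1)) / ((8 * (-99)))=-7 / 2244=-0.00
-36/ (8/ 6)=-27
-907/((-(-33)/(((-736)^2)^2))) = -266145142669312/33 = -8065004323312.48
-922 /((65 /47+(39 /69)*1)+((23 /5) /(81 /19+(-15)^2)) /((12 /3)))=-86830935840 /183947117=-472.04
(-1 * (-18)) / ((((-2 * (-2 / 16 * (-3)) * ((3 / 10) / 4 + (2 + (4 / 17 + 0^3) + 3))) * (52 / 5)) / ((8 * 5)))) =-816000 / 46943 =-17.38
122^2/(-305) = -244/5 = -48.80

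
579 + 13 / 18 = 10435 / 18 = 579.72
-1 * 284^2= -80656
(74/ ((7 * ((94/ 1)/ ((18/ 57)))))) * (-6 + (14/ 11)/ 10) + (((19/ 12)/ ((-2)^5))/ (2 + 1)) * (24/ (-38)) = -344209/ 1737120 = -0.20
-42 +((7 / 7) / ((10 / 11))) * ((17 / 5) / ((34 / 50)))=-36.50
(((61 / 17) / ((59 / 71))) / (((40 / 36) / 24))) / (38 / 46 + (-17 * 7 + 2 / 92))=-21516408 / 27256525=-0.79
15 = 15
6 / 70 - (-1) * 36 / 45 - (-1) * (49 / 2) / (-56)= 251 / 560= 0.45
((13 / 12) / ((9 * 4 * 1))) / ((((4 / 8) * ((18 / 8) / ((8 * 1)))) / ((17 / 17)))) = 52 / 243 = 0.21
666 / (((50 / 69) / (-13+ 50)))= 850149 / 25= 34005.96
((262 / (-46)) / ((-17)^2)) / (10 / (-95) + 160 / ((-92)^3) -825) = 2633362 / 110248937557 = 0.00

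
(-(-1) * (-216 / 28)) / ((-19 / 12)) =4.87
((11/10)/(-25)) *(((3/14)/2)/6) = -0.00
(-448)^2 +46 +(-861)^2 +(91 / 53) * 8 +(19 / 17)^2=14429931032 / 15317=942085.98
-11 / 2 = -5.50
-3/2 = -1.50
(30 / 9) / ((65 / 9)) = 6 / 13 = 0.46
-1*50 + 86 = 36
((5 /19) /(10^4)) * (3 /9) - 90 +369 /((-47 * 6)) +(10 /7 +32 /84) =-3356748671 /37506000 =-89.50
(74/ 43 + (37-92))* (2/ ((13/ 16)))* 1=-73312/ 559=-131.15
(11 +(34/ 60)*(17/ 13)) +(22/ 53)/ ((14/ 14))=251267/ 20670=12.16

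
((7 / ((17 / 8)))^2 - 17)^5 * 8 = -141751324650661256 / 2015993900449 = -70313.37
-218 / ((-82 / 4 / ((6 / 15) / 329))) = 872 / 67445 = 0.01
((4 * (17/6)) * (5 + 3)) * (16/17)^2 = 4096/51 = 80.31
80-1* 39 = 41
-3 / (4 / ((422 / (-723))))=211 / 482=0.44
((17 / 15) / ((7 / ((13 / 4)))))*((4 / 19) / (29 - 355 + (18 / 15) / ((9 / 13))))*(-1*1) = 221 / 646912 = 0.00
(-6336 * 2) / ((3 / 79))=-333696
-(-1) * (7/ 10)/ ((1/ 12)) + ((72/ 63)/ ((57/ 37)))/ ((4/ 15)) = 7436/ 665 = 11.18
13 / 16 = 0.81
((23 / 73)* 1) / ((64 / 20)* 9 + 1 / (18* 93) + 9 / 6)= 96255 / 9256984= 0.01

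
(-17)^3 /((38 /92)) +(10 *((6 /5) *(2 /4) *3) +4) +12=-225352 /19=-11860.63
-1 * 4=-4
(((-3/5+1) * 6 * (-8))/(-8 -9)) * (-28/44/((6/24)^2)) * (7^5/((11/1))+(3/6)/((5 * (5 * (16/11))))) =-4517762256/257125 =-17570.30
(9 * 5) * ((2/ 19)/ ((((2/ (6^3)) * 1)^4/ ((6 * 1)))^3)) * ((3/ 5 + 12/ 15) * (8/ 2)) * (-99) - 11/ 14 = -379955367233970433377458448236753/ 266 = -1428403636217933960065633000000.00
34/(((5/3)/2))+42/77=2274/55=41.35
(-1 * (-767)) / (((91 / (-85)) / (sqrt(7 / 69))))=-5015 * sqrt(483) / 483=-228.19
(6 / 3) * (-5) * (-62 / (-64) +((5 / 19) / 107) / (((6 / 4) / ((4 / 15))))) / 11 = -2837315 / 3220272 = -0.88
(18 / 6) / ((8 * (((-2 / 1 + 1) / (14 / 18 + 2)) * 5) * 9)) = -5 / 216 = -0.02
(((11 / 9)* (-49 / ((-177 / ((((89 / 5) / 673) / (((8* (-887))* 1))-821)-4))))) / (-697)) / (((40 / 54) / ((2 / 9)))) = 10617967484971 / 88374297502800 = 0.12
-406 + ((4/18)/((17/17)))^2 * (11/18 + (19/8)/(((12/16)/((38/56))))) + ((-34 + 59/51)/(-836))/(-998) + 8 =-28796895926611/72378788328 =-397.86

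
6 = 6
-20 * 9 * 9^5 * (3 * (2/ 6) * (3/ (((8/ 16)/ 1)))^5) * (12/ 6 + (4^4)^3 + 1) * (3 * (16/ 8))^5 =-10782451906810826158080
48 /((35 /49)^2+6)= 2352 /319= 7.37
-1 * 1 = -1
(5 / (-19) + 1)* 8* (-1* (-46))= 271.16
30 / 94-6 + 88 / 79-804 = -3002209 / 3713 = -808.57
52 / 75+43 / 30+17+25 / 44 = 64993 / 3300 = 19.69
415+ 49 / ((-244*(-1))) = 101309 / 244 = 415.20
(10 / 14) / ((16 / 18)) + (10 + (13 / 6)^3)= 15857 / 756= 20.97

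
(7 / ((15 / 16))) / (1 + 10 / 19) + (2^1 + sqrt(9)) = 4303 / 435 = 9.89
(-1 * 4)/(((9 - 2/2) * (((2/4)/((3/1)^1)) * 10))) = -3/10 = -0.30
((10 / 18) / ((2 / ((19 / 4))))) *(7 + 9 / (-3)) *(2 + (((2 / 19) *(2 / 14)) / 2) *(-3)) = 1315 / 126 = 10.44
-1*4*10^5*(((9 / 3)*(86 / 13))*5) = -39692307.69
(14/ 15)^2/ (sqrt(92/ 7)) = 98 * sqrt(161)/ 5175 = 0.24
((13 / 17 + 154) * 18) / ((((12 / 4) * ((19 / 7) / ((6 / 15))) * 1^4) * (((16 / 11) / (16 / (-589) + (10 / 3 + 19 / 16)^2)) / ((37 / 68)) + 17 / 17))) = 2491447199729796 / 20590910247605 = 121.00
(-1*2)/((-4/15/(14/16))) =105/16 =6.56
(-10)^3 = -1000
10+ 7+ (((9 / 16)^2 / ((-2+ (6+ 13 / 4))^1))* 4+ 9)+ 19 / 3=45251 / 1392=32.51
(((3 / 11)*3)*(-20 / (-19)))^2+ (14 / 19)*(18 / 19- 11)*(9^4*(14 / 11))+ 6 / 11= -2701737330 / 43681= -61851.54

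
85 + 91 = 176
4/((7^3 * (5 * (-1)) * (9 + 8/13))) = -0.00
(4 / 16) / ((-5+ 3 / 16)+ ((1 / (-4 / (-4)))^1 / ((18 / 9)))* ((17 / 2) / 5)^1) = -20 / 317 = -0.06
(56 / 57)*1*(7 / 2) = 196 / 57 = 3.44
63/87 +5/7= 292/203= 1.44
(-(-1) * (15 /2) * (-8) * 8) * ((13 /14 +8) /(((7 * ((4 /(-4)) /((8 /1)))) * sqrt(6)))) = 40000 * sqrt(6) /49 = 1999.58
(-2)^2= 4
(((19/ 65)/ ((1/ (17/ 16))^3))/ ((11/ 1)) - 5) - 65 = -204911453/ 2928640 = -69.97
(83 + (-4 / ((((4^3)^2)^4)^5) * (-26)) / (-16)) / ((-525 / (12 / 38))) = -293296612753211798710827385123324473627362326881352747048186629414574882803 / 5874766490388127895864464189970204065126383957111433035754340619297960755200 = -0.05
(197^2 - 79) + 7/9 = 348577/9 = 38730.78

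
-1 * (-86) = 86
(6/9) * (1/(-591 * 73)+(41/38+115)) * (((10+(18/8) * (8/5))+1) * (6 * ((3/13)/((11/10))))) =761214940/535249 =1422.17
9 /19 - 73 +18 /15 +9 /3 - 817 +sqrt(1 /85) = -84106 /95 +sqrt(85) /85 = -885.22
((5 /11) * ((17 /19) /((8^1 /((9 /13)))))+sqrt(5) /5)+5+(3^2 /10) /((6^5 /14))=sqrt(5) /5+59119319 /11737440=5.48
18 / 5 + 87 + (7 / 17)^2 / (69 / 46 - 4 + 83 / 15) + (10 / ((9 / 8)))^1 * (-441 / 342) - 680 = -600.81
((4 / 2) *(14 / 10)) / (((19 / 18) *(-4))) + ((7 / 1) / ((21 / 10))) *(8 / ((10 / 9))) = 2217 / 95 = 23.34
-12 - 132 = -144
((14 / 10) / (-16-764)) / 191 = -7 / 744900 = -0.00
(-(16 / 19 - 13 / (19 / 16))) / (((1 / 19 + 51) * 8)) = 12 / 485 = 0.02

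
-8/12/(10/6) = -2/5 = -0.40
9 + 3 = 12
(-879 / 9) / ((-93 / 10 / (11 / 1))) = 32230 / 279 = 115.52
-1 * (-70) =70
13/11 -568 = -6235/11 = -566.82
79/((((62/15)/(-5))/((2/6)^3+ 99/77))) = -246875/1953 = -126.41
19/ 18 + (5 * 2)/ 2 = 6.06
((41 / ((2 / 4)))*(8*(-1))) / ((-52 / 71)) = 11644 / 13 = 895.69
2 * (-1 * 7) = -14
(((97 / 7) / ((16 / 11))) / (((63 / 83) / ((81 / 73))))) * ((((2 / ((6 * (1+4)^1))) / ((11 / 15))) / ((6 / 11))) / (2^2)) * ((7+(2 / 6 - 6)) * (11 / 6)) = 974171 / 686784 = 1.42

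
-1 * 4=-4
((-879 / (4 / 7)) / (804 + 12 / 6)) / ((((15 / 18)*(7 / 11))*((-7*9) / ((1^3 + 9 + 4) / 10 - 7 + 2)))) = -29007 / 141050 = -0.21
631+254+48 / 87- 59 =23970 / 29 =826.55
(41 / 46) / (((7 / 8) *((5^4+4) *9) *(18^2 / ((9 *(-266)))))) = -1558 / 1171827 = -0.00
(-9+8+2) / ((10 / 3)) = 3 / 10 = 0.30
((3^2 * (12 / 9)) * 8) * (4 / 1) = 384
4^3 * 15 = 960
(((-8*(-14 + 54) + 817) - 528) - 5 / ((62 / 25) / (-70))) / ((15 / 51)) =58038 / 155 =374.44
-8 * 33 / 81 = -88 / 27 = -3.26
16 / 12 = 4 / 3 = 1.33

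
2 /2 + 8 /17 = 25 /17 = 1.47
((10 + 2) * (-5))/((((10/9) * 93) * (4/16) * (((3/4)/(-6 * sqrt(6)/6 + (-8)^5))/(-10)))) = -31457280/31 -960 * sqrt(6)/31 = -1014826.82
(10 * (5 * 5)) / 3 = 250 / 3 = 83.33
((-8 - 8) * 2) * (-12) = 384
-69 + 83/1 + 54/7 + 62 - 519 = -435.29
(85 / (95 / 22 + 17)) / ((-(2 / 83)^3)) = -534620845 / 1876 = -284979.13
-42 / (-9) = 14 / 3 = 4.67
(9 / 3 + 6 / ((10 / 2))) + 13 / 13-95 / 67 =1267 / 335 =3.78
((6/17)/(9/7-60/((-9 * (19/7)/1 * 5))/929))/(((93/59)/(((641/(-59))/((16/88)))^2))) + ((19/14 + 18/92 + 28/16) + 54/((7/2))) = 555709388830479/867895550956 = 640.30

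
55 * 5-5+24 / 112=3783 / 14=270.21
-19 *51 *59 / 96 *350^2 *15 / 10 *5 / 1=-8754309375 / 16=-547144335.94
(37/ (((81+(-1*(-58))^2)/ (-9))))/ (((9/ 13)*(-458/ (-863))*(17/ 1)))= -31931/ 2063290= -0.02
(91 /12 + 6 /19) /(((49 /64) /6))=57632 /931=61.90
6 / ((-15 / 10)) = -4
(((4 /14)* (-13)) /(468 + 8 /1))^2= 169 /2775556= 0.00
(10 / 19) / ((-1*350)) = -1 / 665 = -0.00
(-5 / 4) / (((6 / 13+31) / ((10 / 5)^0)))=-65 / 1636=-0.04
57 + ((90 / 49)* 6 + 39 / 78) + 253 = 31509 / 98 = 321.52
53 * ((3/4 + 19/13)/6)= 6095/312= 19.54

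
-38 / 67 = -0.57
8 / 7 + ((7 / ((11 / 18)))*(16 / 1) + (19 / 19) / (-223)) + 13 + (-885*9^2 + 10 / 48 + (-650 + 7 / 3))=-29727141505 / 412104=-72135.05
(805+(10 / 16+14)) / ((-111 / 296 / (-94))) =616358 / 3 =205452.67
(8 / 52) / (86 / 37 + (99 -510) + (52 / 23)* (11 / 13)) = -1702 / 4500015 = -0.00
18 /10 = 9 /5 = 1.80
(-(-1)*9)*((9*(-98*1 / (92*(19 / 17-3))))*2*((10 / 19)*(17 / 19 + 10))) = 3036285 / 5776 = 525.67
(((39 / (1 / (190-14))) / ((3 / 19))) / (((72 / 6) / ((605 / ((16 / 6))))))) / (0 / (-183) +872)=1643785 / 1744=942.54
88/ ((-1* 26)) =-3.38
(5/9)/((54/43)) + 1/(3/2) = 539/486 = 1.11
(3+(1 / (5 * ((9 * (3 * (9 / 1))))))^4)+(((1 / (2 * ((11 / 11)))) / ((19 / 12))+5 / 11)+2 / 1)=2628163742253959 / 455461212380625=5.77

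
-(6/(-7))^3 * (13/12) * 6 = 4.09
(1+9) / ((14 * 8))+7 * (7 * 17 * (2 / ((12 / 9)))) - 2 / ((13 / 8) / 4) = 906117 / 728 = 1244.67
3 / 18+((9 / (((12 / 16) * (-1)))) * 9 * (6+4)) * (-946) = 6130081 / 6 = 1021680.17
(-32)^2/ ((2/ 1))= 512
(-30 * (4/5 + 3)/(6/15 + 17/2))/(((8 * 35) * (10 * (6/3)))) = -57/24920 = -0.00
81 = 81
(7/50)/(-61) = -7/3050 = -0.00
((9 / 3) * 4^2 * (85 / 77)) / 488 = 510 / 4697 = 0.11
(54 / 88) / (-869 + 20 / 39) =-1053 / 1490324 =-0.00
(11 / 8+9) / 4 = 83 / 32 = 2.59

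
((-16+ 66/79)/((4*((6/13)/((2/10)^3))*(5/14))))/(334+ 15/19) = -1035671/1884446250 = -0.00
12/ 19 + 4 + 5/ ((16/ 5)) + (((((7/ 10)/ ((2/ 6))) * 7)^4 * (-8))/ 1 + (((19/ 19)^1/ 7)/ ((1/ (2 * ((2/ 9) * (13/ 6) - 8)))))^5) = -1018539143133900559/ 2726292330000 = -373598.65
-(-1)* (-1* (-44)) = 44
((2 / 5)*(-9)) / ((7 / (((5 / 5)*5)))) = -18 / 7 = -2.57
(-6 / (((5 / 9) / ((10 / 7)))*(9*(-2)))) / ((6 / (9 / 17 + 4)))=11 / 17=0.65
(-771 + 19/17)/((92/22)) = -71984/391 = -184.10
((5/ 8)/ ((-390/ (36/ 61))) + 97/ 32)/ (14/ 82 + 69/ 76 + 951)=59902763/ 18820598888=0.00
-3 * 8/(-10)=12/5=2.40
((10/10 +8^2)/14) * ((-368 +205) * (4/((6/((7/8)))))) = -10595/24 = -441.46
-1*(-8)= 8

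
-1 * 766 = -766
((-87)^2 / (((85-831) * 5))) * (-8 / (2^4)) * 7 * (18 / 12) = 158949 / 14920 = 10.65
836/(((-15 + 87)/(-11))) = -2299/18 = -127.72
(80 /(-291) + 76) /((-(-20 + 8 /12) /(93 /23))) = 1024674 /64699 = 15.84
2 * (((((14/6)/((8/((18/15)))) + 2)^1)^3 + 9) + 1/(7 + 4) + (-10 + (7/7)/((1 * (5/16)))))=30.54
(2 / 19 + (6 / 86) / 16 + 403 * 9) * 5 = 237067885 / 13072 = 18135.55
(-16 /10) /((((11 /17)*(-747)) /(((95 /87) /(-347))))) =-2584 /248063013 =-0.00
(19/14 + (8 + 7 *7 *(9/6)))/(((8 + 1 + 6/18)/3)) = 1305/49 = 26.63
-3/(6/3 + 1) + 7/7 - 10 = -10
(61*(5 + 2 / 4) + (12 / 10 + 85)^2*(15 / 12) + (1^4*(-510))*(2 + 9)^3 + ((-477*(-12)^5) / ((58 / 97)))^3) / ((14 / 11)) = 6145676550515490187812524.00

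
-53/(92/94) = -2491/46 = -54.15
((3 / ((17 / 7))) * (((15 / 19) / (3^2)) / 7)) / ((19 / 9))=45 / 6137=0.01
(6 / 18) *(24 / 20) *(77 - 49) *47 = 2632 / 5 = 526.40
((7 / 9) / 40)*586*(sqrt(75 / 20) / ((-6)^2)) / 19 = 2051*sqrt(15) / 246240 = 0.03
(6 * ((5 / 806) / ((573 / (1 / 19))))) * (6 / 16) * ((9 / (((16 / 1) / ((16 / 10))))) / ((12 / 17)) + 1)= 0.00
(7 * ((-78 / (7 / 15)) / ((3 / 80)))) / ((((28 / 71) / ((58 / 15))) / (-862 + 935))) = -156319280 / 7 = -22331325.71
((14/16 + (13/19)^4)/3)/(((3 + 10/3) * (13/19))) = 1140735/13553384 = 0.08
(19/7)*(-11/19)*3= -33/7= -4.71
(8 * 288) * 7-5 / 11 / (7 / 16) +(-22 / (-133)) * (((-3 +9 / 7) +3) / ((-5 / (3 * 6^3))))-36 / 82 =33798235846 / 2099405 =16098.96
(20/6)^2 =100/9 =11.11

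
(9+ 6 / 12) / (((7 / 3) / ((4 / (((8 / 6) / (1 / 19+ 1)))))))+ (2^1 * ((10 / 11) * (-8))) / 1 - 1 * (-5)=255 / 77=3.31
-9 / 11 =-0.82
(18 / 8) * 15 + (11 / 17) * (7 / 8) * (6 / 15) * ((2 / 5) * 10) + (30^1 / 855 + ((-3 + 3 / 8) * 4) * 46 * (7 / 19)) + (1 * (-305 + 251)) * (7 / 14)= -3299569 / 19380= -170.26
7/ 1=7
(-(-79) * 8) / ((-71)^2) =632 / 5041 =0.13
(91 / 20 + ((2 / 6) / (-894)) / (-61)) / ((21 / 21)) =7443901 / 1636020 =4.55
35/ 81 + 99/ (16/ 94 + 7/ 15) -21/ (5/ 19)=13834319/ 181845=76.08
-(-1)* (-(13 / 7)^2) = -3.45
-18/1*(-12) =216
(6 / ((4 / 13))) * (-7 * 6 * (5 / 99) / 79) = -455 / 869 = -0.52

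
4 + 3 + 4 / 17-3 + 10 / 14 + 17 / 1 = 2612 / 119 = 21.95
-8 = -8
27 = 27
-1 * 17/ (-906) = 17/ 906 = 0.02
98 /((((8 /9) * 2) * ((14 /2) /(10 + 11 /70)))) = 6399 /80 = 79.99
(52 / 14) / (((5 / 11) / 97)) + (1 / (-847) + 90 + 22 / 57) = 213155009 / 241395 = 883.01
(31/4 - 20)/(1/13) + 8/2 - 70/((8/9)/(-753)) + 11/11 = 118289/2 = 59144.50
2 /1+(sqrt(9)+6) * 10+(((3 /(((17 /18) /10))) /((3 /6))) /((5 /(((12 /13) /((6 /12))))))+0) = 25516 /221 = 115.46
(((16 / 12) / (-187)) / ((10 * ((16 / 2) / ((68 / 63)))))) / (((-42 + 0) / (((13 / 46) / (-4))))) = -13 / 80332560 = -0.00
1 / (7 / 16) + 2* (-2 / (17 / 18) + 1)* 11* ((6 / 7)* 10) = -3544 / 17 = -208.47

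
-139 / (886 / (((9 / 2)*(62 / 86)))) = -0.51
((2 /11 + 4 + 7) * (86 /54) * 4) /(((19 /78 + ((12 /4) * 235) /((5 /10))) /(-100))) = -18335200 /3629967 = -5.05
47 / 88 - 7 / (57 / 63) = -12043 / 1672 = -7.20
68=68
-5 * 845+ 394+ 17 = -3814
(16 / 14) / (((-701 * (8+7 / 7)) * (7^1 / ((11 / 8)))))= -11 / 309141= -0.00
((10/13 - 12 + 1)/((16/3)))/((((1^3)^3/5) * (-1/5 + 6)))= -9975/6032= -1.65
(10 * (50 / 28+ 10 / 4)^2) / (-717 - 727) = -2250 / 17689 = -0.13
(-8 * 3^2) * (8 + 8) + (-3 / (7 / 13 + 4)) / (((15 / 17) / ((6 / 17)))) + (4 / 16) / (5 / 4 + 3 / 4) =-2719049 / 2360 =-1152.14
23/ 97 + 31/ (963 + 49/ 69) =0.27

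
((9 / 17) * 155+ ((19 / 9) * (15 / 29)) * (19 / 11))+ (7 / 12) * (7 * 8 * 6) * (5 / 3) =6680240 / 16269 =410.61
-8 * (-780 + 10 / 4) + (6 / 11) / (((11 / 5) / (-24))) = 751900 / 121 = 6214.05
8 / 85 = 0.09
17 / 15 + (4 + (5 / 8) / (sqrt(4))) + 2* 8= 5147 / 240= 21.45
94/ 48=47/ 24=1.96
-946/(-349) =946/349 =2.71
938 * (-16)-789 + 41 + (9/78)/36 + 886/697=-3426085655/217464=-15754.73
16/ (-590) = -8/ 295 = -0.03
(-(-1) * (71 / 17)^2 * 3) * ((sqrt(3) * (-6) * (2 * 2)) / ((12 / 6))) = -181476 * sqrt(3) / 289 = -1087.63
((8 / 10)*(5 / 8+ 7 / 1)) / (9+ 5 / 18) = 549 / 835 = 0.66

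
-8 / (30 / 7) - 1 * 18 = -298 / 15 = -19.87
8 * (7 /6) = 28 /3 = 9.33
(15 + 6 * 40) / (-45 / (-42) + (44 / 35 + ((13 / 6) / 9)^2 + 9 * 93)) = 26025300 / 85667789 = 0.30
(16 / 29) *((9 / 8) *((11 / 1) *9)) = 1782 / 29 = 61.45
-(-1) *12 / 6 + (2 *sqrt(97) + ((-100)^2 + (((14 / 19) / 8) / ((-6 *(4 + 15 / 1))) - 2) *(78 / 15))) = 2 *sqrt(97) + 43283593 / 4332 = 10011.29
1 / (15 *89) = 1 / 1335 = 0.00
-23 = -23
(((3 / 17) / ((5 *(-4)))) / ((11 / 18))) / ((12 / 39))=-0.05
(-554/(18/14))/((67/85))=-329630/603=-546.65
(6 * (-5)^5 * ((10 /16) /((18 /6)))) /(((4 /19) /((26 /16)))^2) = -953265625 /4096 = -232730.87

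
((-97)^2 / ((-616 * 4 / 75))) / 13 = -705675 / 32032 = -22.03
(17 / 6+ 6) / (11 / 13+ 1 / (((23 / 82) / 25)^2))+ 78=25571097773 / 327829914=78.00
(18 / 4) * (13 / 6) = 39 / 4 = 9.75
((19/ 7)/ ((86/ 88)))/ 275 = 76/ 7525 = 0.01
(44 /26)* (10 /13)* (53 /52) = 2915 /2197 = 1.33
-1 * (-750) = 750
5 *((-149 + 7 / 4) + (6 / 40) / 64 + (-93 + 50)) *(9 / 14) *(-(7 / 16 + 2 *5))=366006051 / 57344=6382.64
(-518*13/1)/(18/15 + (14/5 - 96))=3367/46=73.20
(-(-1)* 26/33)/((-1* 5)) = -26/165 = -0.16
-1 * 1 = -1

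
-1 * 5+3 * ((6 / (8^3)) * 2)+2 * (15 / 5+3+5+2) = 2697 / 128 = 21.07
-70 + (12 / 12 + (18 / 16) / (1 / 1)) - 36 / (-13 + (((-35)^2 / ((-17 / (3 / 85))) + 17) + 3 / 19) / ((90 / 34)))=-27420639 / 434824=-63.06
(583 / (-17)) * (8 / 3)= -4664 / 51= -91.45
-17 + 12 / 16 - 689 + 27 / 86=-121249 / 172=-704.94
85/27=3.15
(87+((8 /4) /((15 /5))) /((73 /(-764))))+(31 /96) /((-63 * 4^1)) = 141319337 /1766016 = 80.02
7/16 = 0.44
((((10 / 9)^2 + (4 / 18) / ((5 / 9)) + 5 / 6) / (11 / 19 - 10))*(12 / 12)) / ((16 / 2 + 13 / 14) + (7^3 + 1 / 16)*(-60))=531734 / 41764007025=0.00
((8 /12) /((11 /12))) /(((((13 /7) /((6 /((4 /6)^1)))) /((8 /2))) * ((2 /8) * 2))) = 4032 /143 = 28.20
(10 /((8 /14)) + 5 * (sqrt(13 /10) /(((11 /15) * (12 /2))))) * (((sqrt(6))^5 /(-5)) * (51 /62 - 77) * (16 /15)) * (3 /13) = 340056 * sqrt(6) * (sqrt(130) + 154) /22165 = 6215.82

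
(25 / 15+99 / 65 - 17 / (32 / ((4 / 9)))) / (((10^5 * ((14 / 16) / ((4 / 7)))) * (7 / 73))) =1009079 / 5016375000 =0.00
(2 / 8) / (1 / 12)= 3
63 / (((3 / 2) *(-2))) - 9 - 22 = -52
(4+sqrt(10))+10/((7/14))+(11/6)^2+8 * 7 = sqrt(10)+3001/36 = 86.52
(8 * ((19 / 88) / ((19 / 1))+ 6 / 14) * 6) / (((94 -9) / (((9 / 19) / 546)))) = 2439 / 11316305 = 0.00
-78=-78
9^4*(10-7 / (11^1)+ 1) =747954 / 11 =67995.82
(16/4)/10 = 2/5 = 0.40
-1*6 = -6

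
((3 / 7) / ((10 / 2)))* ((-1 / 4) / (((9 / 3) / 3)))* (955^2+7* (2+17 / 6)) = -5472353 / 280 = -19544.12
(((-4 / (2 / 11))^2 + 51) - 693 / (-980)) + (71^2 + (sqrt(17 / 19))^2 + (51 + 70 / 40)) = 3744184 / 665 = 5630.35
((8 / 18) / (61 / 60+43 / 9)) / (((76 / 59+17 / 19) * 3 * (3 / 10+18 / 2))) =896800 / 712069659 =0.00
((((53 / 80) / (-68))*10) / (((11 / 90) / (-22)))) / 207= 265 / 3128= 0.08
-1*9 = -9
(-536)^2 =287296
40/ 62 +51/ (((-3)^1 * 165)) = 2773/ 5115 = 0.54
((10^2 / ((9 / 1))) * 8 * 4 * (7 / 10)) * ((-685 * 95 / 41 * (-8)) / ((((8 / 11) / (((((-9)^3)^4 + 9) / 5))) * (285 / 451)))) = 1165256568347132800 / 3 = 388418856115710933.33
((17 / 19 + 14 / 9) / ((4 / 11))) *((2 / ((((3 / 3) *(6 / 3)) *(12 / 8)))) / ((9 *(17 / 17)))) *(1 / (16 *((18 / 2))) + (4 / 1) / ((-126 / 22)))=-0.35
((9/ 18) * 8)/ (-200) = -1/ 50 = -0.02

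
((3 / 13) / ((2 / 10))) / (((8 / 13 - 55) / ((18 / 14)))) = -135 / 4949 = -0.03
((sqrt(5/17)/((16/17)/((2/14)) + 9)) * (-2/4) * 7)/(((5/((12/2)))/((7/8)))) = -147 * sqrt(85)/10600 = -0.13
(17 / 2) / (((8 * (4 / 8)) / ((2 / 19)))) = 17 / 76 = 0.22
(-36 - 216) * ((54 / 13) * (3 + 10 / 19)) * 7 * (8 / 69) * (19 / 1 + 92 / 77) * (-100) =378066528000 / 62491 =6049935.64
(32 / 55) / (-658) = -16 / 18095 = -0.00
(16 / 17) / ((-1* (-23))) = 16 / 391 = 0.04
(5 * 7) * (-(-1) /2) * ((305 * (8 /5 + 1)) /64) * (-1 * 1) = -27755 /128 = -216.84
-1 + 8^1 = 7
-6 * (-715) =4290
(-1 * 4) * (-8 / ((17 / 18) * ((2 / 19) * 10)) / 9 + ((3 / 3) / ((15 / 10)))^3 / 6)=23264 / 6885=3.38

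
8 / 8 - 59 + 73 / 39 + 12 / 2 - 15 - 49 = -4451 / 39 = -114.13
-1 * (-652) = 652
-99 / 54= -11 / 6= -1.83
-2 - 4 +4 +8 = 6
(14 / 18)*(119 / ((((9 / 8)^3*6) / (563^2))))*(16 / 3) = 1081488084992 / 59049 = 18315095.68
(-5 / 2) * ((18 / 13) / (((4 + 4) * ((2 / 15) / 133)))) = -89775 / 208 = -431.61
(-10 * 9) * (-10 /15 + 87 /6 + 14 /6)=-1455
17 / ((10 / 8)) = 68 / 5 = 13.60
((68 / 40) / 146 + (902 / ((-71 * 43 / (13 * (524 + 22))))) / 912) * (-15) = 290630139 / 8469022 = 34.32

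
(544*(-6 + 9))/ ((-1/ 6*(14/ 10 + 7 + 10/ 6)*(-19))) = 146880/ 2869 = 51.20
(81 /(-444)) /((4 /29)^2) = -22707 /2368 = -9.59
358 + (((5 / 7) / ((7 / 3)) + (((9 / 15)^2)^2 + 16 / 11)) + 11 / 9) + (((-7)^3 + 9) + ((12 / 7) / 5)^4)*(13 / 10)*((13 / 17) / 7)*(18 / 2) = -5813903551748 / 88394315625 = -65.77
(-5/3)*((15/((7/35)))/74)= -125/74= -1.69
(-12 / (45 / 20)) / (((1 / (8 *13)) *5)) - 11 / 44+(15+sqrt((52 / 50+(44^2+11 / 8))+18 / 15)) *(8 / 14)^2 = -312479 / 2940+4 *sqrt(775846) / 245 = -91.90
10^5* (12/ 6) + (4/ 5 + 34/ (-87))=87000178/ 435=200000.41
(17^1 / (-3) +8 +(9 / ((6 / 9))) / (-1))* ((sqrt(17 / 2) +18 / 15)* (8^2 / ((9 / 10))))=-10720* sqrt(34) / 27 - 8576 / 9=-3267.99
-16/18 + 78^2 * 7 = 383284/9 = 42587.11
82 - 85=-3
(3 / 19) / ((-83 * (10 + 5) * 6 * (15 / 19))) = -1 / 37350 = -0.00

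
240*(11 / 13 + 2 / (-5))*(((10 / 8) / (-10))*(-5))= 870 / 13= 66.92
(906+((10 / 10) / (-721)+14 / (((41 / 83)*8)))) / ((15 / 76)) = 681136073 / 147805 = 4608.34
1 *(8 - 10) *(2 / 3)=-4 / 3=-1.33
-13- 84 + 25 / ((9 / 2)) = -823 / 9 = -91.44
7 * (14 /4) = 24.50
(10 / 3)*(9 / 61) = 30 / 61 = 0.49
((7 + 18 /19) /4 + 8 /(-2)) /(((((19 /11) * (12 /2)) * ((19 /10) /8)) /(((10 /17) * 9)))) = -29700 /6859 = -4.33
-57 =-57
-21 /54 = -7 /18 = -0.39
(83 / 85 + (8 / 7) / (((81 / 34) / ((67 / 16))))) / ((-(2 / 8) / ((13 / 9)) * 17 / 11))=-82297072 / 7373835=-11.16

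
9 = 9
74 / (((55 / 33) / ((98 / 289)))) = 21756 / 1445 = 15.06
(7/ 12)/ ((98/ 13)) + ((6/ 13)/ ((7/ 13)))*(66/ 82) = 755/ 984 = 0.77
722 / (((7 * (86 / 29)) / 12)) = 125628 / 301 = 417.37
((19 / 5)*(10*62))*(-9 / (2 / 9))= -95418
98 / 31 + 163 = 5151 / 31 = 166.16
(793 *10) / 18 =3965 / 9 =440.56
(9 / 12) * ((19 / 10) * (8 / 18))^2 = 361 / 675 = 0.53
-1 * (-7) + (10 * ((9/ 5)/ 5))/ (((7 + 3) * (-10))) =1741/ 250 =6.96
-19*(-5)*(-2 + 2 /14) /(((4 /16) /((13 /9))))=-1019.37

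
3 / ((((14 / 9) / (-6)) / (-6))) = 486 / 7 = 69.43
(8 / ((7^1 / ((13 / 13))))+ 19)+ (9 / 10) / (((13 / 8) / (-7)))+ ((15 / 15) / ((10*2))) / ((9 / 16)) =66973 / 4095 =16.35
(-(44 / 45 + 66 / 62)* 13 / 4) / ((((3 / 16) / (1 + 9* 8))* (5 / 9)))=-10814804 / 2325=-4651.53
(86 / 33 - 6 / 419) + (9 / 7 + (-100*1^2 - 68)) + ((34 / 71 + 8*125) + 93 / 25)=144325512242 / 171800475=840.08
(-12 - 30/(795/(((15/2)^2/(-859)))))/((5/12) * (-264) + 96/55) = 60083265/542135516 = 0.11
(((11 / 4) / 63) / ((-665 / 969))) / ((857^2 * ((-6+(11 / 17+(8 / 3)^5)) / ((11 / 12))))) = -0.00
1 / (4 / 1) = 1 / 4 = 0.25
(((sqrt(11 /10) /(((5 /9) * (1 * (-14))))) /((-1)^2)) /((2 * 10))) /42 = -3 * sqrt(110) /196000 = -0.00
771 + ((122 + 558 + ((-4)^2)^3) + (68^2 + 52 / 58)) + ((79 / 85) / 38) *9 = 952822169 / 93670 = 10172.12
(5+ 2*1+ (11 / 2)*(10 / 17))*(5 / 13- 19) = -42108 / 221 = -190.53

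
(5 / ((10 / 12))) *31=186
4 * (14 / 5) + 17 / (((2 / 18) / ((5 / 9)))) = 481 / 5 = 96.20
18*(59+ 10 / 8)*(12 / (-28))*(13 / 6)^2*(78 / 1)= -4765293 / 28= -170189.04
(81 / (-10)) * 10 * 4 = -324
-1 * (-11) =11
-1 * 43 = -43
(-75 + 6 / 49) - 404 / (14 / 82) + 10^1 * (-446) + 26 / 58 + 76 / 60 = -147061741 / 21315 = -6899.45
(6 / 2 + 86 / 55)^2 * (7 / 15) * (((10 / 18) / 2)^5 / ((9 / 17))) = 187427975 / 6173218656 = 0.03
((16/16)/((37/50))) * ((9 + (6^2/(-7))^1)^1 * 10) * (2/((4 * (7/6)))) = 40500/1813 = 22.34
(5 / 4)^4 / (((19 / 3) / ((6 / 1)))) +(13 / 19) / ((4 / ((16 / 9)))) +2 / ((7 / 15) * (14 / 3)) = 3.54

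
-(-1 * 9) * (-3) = -27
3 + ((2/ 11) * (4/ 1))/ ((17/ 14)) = 673/ 187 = 3.60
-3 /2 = -1.50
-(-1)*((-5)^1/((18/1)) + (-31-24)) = -995/18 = -55.28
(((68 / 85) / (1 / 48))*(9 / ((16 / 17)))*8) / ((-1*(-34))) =432 / 5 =86.40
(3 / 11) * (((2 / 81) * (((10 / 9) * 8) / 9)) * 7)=1120 / 24057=0.05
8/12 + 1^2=1.67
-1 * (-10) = 10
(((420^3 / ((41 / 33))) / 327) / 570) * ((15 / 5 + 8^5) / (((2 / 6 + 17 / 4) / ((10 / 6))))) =323725046400 / 84911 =3812521.89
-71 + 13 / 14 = -981 / 14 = -70.07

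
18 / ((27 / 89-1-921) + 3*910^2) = 1602 / 221020669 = 0.00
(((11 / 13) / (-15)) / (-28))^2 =121 / 29811600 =0.00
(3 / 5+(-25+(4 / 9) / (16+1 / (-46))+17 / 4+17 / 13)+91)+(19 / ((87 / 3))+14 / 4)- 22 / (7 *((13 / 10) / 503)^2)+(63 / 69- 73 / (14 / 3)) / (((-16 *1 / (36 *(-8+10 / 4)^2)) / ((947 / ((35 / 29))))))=1509065025283747 / 4772240928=316217.28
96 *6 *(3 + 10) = 7488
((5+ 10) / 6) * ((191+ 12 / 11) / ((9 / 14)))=73955 / 99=747.02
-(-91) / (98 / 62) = 403 / 7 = 57.57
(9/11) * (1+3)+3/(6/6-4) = 25/11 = 2.27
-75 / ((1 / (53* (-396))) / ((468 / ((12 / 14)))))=859458600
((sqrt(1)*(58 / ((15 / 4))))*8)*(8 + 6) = 1732.27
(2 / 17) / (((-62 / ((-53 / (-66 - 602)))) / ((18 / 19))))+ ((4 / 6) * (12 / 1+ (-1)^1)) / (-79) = -73688573 / 792609054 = -0.09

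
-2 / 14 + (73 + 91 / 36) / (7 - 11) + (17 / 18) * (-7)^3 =-345713 / 1008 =-342.97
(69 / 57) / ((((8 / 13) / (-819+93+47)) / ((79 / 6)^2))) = -1267054061 / 5472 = -231552.28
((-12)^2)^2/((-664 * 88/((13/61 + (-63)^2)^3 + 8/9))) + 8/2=-4598834366274786668/207233653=-22191542250.50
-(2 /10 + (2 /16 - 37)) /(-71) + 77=217213 /2840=76.48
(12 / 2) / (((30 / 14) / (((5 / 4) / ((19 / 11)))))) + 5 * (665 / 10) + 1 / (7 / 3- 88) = 1633435 / 4883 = 334.51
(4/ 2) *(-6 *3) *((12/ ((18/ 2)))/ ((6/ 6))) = -48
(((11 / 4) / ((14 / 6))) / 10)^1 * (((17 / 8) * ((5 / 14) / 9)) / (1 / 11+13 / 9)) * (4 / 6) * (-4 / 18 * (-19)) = 2057 / 112896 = 0.02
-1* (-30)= 30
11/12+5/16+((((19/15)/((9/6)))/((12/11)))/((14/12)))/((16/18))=3319/1680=1.98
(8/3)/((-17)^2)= 8/867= 0.01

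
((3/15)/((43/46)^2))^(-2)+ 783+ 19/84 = 75438947449/94026576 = 802.32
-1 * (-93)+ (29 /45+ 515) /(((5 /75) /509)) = 11811115 /3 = 3937038.33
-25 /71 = -0.35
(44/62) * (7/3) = 154/93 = 1.66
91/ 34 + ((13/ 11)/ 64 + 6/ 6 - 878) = -10463683/ 11968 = -874.31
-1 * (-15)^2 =-225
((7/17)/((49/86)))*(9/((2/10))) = 3870/119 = 32.52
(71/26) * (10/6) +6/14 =2719/546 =4.98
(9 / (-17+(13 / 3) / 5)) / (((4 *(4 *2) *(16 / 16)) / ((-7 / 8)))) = 945 / 61952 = 0.02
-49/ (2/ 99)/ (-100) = 4851/ 200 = 24.26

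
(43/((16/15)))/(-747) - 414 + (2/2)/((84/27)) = -11538173/27888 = -413.73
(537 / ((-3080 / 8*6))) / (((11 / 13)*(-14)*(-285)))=-2327 / 33795300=-0.00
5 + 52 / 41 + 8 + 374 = 15919 / 41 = 388.27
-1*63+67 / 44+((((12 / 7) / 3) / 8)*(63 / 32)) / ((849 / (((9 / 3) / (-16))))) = -195971939 / 3187712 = -61.48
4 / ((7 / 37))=148 / 7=21.14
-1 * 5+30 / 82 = -190 / 41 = -4.63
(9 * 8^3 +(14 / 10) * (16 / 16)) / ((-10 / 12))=-138282 / 25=-5531.28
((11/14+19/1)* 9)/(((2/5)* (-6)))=-4155/56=-74.20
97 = 97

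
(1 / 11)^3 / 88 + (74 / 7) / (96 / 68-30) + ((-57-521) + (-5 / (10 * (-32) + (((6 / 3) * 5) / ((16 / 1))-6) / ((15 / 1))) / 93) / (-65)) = -1785224955816419875 / 3086649801347112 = -578.37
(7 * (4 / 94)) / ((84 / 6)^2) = 1 / 658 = 0.00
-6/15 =-0.40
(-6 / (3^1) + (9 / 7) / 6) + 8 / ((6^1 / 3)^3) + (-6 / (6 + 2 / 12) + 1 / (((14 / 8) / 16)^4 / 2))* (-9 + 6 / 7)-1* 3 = -141527448833 / 1243718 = -113793.84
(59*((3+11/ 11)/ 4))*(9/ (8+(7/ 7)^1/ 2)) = 1062/ 17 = 62.47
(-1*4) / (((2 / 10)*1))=-20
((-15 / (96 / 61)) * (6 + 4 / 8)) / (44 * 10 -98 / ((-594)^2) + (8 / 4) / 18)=-349748685 / 2484591136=-0.14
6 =6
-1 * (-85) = 85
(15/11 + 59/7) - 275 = -20421/77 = -265.21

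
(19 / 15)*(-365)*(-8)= 11096 / 3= 3698.67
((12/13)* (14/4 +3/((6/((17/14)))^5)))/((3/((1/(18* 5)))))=976111837/81551328768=0.01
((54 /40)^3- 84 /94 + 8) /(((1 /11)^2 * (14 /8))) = 435249221 /658000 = 661.47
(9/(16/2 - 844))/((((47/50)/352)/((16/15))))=-3840/893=-4.30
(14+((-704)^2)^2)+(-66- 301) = 245635219103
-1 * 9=-9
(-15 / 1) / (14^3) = -15 / 2744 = -0.01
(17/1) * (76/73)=1292/73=17.70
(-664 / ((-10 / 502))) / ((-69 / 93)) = -5166584 / 115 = -44926.82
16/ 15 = 1.07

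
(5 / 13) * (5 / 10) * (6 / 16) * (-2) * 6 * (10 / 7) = -225 / 182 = -1.24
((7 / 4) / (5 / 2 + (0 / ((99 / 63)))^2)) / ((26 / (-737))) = -5159 / 260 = -19.84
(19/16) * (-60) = -285/4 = -71.25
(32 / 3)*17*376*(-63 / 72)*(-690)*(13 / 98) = 38224160 / 7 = 5460594.29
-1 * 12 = -12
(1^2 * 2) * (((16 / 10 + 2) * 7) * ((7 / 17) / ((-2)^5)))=-441 / 680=-0.65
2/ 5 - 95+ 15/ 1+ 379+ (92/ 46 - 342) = -203/ 5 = -40.60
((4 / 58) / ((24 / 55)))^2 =3025 / 121104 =0.02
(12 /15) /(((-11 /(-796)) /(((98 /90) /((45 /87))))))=4524464 /37125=121.87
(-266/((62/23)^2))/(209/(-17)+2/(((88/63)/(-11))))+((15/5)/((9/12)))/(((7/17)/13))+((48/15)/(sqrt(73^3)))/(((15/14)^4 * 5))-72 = 614656 * sqrt(73)/6744515625+713143226/12828389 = 55.59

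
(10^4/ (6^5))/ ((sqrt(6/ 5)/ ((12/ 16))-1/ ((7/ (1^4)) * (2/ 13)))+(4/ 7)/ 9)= 2384375/ 2968353+245000 * sqrt(30)/ 989451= 2.16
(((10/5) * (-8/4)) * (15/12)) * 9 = -45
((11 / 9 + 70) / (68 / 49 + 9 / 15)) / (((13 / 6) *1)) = 314090 / 18993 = 16.54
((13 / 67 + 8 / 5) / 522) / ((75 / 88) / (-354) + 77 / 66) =3120392 / 1057060005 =0.00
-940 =-940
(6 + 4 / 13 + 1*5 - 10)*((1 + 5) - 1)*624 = 4080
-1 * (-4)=4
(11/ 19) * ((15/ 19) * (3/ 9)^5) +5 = 146260/ 29241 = 5.00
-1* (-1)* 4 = 4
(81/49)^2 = 6561/2401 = 2.73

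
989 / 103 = 9.60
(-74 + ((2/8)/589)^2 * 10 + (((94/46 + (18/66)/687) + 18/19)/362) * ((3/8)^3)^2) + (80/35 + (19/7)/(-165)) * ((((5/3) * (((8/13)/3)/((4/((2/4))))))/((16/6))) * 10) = -57514985624104128296623/781068263203406610432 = -73.64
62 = 62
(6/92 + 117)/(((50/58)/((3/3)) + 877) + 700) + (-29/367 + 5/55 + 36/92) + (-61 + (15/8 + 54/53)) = -51907324625191/900719324296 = -57.63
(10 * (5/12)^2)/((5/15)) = 125/24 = 5.21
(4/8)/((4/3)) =3/8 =0.38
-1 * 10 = -10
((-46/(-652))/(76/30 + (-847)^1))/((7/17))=-5865/28906094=-0.00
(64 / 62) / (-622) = -16 / 9641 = -0.00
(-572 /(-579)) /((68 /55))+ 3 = 37394 /9843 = 3.80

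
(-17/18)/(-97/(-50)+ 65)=-0.01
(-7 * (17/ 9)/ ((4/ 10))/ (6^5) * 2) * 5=-0.04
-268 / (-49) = 268 / 49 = 5.47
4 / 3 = 1.33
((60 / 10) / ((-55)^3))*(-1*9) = 54 / 166375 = 0.00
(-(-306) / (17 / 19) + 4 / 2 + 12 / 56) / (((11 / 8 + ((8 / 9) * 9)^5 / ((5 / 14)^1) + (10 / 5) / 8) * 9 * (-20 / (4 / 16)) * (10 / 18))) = -4819 / 513811340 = -0.00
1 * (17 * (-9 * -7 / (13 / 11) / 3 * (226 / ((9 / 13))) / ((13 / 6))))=591668 / 13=45512.92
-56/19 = -2.95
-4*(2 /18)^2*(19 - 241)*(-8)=-2368 /27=-87.70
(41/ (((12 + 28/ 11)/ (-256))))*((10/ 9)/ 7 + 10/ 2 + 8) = -2991032/ 315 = -9495.34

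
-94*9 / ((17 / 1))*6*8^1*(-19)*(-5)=-3857760 / 17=-226927.06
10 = 10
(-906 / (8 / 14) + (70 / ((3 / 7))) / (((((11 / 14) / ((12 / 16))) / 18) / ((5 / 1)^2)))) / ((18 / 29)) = 14583317 / 132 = 110479.67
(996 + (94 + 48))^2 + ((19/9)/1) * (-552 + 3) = 1293885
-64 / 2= -32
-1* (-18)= 18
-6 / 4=-3 / 2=-1.50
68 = 68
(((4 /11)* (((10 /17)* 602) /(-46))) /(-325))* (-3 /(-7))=1032 /279565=0.00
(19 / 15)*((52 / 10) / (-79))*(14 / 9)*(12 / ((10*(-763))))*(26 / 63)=0.00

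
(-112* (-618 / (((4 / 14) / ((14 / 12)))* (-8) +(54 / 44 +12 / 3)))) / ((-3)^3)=-24871616 / 31707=-784.42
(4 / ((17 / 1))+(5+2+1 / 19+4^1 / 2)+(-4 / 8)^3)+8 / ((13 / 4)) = 390489 / 33592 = 11.62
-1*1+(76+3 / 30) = 751 / 10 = 75.10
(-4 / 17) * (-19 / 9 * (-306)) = -152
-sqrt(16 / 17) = -4 * sqrt(17) / 17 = -0.97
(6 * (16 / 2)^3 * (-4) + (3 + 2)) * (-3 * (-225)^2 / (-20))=-373096125 / 4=-93274031.25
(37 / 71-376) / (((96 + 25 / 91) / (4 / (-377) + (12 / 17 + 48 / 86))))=-64460608912 / 13186435169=-4.89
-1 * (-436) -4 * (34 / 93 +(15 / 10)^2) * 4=394.15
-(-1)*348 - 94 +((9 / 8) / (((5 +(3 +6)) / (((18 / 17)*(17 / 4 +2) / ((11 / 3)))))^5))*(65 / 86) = 687733842614386825317227 / 2707613230868702937088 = 254.00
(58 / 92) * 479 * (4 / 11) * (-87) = -2417034 / 253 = -9553.49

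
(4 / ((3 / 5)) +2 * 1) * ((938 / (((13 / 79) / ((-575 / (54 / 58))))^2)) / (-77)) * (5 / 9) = -2325362508537500 / 2814669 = -826158425.21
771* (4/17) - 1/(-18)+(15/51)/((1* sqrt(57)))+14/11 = 5* sqrt(57)/969+615103/3366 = 182.78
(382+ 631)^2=1026169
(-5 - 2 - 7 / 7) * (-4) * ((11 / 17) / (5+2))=352 / 119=2.96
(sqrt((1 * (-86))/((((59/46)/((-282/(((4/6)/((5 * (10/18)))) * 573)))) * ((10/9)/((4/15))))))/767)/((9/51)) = 34 * sqrt(1047633854)/25929969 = 0.04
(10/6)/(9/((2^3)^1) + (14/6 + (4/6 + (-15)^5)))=-40/18224901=-0.00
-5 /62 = -0.08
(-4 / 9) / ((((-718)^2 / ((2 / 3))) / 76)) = -152 / 3479787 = -0.00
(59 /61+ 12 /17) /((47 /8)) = 13880 /48739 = 0.28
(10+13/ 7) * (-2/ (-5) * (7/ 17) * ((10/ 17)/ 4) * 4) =332/ 289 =1.15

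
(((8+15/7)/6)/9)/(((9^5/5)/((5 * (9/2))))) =0.00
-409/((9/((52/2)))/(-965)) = 10261810/9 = 1140201.11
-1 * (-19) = 19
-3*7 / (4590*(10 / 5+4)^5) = -7 / 11897280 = -0.00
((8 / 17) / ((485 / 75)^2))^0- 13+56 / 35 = -52 / 5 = -10.40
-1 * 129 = -129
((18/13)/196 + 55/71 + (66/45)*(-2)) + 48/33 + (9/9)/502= -0.70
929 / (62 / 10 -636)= -4645 / 3149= -1.48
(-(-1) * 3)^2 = 9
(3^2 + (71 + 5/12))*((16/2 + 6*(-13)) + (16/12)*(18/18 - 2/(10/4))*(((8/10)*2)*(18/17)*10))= -537119/102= -5265.87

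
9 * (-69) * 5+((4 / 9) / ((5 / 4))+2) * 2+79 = -3021.29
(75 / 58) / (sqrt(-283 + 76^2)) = 0.02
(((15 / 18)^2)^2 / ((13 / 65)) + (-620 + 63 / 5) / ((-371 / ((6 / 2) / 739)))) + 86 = 157084598801 / 1776615120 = 88.42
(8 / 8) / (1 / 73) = 73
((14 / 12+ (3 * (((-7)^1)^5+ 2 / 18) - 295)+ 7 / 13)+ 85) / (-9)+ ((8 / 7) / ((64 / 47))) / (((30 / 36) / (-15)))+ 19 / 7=5613.05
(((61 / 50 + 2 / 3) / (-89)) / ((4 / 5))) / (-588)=283 / 6279840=0.00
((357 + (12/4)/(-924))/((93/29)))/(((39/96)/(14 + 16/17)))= 6479428240/1582581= 4094.22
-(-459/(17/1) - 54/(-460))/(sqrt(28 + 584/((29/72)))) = 6183 *sqrt(310735)/4928900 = 0.70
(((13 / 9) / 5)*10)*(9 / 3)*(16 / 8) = 52 / 3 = 17.33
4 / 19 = 0.21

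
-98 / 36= -49 / 18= -2.72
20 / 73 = 0.27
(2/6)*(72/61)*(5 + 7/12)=134/61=2.20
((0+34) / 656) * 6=51 / 164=0.31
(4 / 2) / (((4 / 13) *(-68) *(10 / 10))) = -0.10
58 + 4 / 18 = 524 / 9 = 58.22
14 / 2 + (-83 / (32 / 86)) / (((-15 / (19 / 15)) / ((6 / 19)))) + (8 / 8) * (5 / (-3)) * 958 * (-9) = 8629769 / 600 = 14382.95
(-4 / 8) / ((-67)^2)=-1 / 8978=-0.00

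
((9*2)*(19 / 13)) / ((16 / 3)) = 513 / 104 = 4.93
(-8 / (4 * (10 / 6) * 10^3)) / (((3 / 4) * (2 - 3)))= 0.00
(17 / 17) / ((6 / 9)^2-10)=-9 / 86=-0.10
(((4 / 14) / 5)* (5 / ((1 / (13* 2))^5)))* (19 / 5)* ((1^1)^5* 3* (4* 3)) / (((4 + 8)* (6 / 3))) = 677238432 / 35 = 19349669.49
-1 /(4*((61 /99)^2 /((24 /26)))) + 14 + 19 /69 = 45618598 /3337737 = 13.67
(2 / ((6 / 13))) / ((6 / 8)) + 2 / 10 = 269 / 45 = 5.98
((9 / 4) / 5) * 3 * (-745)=-4023 / 4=-1005.75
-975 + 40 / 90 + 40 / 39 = -113903 / 117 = -973.53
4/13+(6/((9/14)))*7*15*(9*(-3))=-343976/13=-26459.69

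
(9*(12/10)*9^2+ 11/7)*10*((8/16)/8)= 30673/56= 547.73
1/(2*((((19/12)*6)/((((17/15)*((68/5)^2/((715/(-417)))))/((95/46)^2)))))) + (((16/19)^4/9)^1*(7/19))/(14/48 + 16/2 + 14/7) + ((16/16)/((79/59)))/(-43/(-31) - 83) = -1737072073978729031/1145997966197906250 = -1.52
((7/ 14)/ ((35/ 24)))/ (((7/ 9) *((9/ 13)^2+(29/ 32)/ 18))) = 10513152/ 12631465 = 0.83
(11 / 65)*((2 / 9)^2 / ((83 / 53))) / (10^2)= 583 / 10924875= 0.00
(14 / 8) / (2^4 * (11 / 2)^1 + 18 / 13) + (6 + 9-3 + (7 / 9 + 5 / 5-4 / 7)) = 553267 / 41832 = 13.23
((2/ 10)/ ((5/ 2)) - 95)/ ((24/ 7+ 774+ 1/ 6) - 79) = -99666/ 733525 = -0.14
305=305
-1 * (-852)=852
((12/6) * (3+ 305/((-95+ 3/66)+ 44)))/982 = -3347/550411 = -0.01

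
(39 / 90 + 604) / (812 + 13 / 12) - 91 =-4403169 / 48785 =-90.26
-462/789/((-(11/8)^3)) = 7168/31823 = 0.23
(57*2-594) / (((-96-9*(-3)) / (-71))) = -11360 / 23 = -493.91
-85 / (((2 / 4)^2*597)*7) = -340 / 4179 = -0.08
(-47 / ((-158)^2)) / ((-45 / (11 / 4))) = 517 / 4493520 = 0.00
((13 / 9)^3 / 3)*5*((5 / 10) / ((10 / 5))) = 10985 / 8748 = 1.26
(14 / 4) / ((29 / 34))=119 / 29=4.10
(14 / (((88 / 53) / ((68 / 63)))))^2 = 811801 / 9801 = 82.83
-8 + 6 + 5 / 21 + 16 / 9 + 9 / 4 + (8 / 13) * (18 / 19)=177325 / 62244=2.85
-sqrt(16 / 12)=-2*sqrt(3) / 3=-1.15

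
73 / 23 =3.17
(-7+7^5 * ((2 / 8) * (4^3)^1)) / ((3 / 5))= 448175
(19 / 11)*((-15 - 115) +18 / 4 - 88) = -8113 / 22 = -368.77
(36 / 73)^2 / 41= 1296 / 218489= 0.01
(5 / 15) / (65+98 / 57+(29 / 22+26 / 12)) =209 / 44018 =0.00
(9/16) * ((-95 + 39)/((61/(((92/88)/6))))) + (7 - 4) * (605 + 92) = 11224005/5368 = 2090.91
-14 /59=-0.24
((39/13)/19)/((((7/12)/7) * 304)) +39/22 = 28257/15884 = 1.78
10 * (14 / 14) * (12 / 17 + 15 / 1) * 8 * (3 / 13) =64080 / 221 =289.95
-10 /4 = -5 /2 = -2.50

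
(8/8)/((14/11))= 11/14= 0.79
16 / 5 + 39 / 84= 3.66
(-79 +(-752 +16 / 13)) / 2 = -10787 / 26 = -414.88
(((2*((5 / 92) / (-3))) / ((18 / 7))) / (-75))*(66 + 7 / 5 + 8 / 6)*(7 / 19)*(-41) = -0.20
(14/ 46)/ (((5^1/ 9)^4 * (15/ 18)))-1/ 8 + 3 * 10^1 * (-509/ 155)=-1689938749/ 17825000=-94.81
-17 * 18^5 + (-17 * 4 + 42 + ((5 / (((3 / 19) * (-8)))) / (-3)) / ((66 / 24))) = -6360290941 / 198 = -32122681.52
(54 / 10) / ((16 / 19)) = 6.41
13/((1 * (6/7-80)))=-91/554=-0.16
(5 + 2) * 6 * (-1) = -42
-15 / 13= -1.15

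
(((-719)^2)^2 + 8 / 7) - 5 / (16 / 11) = 267248675518.71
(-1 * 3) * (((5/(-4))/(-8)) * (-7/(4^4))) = 105/8192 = 0.01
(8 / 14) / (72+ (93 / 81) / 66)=7128 / 898345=0.01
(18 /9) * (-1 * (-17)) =34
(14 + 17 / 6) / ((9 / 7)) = 707 / 54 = 13.09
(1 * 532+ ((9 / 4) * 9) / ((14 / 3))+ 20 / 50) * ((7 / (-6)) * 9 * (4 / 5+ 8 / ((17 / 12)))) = -61767957 / 1700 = -36334.09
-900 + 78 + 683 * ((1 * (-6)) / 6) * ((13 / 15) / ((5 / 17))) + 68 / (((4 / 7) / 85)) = 546032 / 75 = 7280.43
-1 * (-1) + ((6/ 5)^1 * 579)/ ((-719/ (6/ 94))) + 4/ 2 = 496473/ 168965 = 2.94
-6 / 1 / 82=-3 / 41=-0.07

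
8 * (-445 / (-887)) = 3560 / 887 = 4.01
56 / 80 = 7 / 10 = 0.70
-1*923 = -923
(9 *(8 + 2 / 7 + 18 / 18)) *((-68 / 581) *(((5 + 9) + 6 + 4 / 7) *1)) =-5728320 / 28469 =-201.21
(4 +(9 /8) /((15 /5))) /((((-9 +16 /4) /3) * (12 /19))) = -133 /32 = -4.16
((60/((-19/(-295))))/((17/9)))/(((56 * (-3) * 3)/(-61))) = 269925/4522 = 59.69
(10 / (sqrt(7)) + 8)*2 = 20*sqrt(7) / 7 + 16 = 23.56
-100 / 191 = -0.52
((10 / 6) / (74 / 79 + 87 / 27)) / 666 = 0.00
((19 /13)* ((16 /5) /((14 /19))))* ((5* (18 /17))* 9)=467856 /1547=302.43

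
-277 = -277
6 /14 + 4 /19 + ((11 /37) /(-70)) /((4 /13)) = 123083 /196840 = 0.63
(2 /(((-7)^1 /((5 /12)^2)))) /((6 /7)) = -25 /432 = -0.06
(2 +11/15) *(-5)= -13.67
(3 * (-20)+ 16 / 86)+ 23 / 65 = -166191 / 2795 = -59.46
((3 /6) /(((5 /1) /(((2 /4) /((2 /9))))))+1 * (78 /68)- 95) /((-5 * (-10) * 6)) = -63667 /204000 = -0.31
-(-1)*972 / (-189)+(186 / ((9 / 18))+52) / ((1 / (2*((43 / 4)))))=63776 / 7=9110.86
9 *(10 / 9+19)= 181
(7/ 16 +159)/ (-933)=-2551/ 14928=-0.17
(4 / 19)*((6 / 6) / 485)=4 / 9215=0.00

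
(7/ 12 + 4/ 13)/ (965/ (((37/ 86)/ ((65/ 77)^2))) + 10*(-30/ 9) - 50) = 30492847/ 51846860000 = 0.00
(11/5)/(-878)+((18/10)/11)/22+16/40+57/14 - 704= -2601059733/3718330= -699.52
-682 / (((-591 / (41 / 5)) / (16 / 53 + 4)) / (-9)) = -19126008 / 52205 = -366.36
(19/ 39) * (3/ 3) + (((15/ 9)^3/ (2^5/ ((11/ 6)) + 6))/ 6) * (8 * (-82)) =-2865323/ 135837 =-21.09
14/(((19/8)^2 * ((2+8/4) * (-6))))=-112/1083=-0.10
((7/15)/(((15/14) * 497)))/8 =7/63900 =0.00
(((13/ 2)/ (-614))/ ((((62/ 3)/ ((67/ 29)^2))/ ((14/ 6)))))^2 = 166871433001/ 4099889050701376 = 0.00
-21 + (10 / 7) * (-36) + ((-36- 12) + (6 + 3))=-780 / 7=-111.43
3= 3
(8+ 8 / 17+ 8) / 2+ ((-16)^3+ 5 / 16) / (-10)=1136427 / 2720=417.80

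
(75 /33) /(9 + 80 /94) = 1175 /5093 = 0.23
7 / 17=0.41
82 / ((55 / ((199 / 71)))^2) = 3247282 / 15249025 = 0.21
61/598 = 0.10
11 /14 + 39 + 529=7963 /14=568.79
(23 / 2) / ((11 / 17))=391 / 22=17.77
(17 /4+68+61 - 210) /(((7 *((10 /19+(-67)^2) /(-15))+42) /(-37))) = -3237315 /2340548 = -1.38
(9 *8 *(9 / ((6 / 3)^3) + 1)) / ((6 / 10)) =255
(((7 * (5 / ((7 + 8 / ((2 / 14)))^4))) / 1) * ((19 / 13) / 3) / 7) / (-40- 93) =-5 / 4300558353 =-0.00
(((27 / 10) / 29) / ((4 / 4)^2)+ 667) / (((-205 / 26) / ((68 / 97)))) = -171015988 / 2883325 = -59.31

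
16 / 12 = 1.33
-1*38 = -38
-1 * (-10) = 10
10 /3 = 3.33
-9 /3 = -3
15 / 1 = 15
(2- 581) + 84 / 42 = -577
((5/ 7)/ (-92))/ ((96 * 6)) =-5/ 370944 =-0.00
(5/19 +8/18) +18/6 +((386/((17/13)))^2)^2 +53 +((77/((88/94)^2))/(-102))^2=13433960547789545955011/1769608203264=7591488626.13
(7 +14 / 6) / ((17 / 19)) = 532 / 51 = 10.43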